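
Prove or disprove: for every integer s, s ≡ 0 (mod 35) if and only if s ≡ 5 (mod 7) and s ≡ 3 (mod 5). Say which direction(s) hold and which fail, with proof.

Neither implication holds.

Forward direction. This fails: s = 0 gives 0 ≡ 0 (mod 35) but 0 ≡ 0 (mod 7), so the conjunction on the right does not hold.

Converse. This fails: s = 33 satisfies both congruences on the right (33 ≡ 5 mod 7 and 33 ≡ 3 mod 5) yet 33 ≡ 33 (mod 35), not 0.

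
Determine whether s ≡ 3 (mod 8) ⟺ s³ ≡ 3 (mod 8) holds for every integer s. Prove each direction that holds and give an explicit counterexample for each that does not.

(⇐) Suppose s³ ≡ 3 (mod 8). The only residue r in {0, …, 7} with r³ ≡ 3 (mod 8) is r = 3, so s ≡ 3 (mod 8).

(⇒) Suppose s ≡ 3 (mod 8). Write s = 8j + 3. Then (8j + 3)³ = 512j³ + 576j² + 216j + 27 = 8(64j³ + 72j² + 27j + 3) + 3, so s³ ≡ 3 (mod 8).

Both implications hold.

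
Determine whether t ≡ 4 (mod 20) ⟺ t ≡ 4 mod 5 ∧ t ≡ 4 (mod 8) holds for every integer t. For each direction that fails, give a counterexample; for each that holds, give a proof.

Only the converse holds.

[⇒] This fails: t = 24 gives 24 ≡ 4 (mod 20) but 24 ≡ 0 (mod 8), so the conjunction on the right does not hold.

[⇐] Conversely, if t ≡ 4 (mod 5) and t ≡ 4 (mod 8), then by the Chinese remainder theorem t ≡ 4 (mod 40). Since 4 ≡ 4 (mod 20) and 20 ∣ 40, we get t ≡ 4 (mod 20).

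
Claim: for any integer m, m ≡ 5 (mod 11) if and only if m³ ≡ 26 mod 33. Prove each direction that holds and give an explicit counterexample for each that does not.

Forward direction. This fails: take m = 16. Then 16 ≡ 5 (mod 11), but 16³ = 4096 ≡ 4 (mod 33), not 26.

Converse. The residues r modulo 33 with r³ ≡ 26 (mod 33) are exactly {5}, and each is ≡ 5 (mod 11).

(⇒) fails; (⇐) holds.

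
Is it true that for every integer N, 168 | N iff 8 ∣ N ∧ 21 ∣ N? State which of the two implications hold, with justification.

Equivalent; both directions hold.

(⟹) If 168 ∣ N, write N = 168q. Since 168 = 21·8, N = 8·(21q), so 8 ∣ N; and since 168 = 8·21, N = 21·(8q), so 21 ∣ N.

(⟸) Suppose 8 ∣ N and 21 ∣ N. Any common multiple of 8 and 21 is a multiple of their lcm; here gcd(8, 21) = 1, so lcm(8, 21) = 8·21 = 168, so 168 ∣ N.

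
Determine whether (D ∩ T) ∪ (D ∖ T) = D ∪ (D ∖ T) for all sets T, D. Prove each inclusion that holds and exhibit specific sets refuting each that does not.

Both inclusions hold.

(⊆) Let x ∈ (D ∩ T) ∪ (D ∖ T). Then either x ∈ D and x ∉ T; or x ∈ T ∩ D. In each case x ∈ D ∪ (D ∖ T), so (D ∩ T) ∪ (D ∖ T) ⊆ D ∪ (D ∖ T).

(⊇) Let x ∈ D ∪ (D ∖ T). Then either x ∈ D and x ∉ T; or x ∈ T ∩ D. In each case x ∈ (D ∩ T) ∪ (D ∖ T), so D ∪ (D ∖ T) ⊆ (D ∩ T) ∪ (D ∖ T).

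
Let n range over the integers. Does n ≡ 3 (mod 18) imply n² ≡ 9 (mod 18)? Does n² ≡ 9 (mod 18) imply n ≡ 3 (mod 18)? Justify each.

(⇒) Suppose n ≡ 3 (mod 18). Write n = 18j + 3. Then (18j + 3)² = 324j² + 108j + 9 = 18(18j² + 6j) + 9, so n² ≡ 9 (mod 18).

(⇐) This fails: take n = 9. Then 9² = 81 ≡ 9 (mod 18), yet 9 ≡ 9 (mod 18), not 3.

The forward direction holds; the converse fails.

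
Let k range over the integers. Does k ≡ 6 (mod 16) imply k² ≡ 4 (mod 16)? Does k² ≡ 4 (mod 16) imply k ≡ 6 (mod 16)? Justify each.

The forward direction holds; the converse fails.

(⇒) Suppose k ≡ 6 (mod 16). Write k = 16j + 6. Then (16j + 6)² = 256j² + 192j + 36 = 16(16j² + 12j + 2) + 4, so k² ≡ 4 (mod 16).

(⇐) This fails: take k = 2. Then 2² = 4 ≡ 4 (mod 16), yet 2 ≡ 2 (mod 16), not 6.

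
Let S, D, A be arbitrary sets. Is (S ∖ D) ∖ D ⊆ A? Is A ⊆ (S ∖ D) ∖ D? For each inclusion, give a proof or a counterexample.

(⟹) This inclusion fails. Take S = {1}, D = ∅, A = ∅; then 1 ∈ (S ∖ D) ∖ D but 1 ∉ A.

(⟸) This inclusion fails. Take S = ∅, D = ∅, A = {1}; then 1 ∈ A but 1 ∉ (S ∖ D) ∖ D.

(⊆) fails and (⊇) fails.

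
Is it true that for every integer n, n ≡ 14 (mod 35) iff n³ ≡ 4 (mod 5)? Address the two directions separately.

(⟹) Suppose n ≡ 14 (mod 35). Then n³ ≡ 14³ = 2744 (mod 35), and since 5 ∣ 35, also n³ ≡ 4 (mod 5).

(⟸) This fails: take n = 4. Then 4³ = 64 ≡ 4 (mod 5), yet 4 ≡ 4 (mod 35), not 14.

Not equivalent: only (⇒) holds.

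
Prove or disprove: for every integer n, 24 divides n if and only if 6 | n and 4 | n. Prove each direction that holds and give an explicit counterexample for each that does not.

[⇒] If 24 ∣ n, write n = 24q. Since 24 = 4·6, n = 6·(4q), so 6 ∣ n; and since 24 = 6·4, n = 4·(6q), so 4 ∣ n.

[⇐] This fails: take n = 12. Both 6 ∣ 12 and 4 ∣ 12, yet 12 is not a multiple of 24 (since 12 = 0·24 + 12), so 24 ∤ 12.

Only the forward direction holds.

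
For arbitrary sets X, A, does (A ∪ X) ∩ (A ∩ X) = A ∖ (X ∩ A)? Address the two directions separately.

Both inclusions fail.

Forward inclusion. This inclusion fails. Take X = {1}, A = {1}; then 1 ∈ (A ∪ X) ∩ (A ∩ X) but 1 ∉ A ∖ (X ∩ A).

Reverse inclusion. This inclusion fails. Take X = ∅, A = {1}; then 1 ∈ A ∖ (X ∩ A) but 1 ∉ (A ∪ X) ∩ (A ∩ X).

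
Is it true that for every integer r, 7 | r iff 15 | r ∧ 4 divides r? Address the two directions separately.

(⇒) This fails: take r = 7. Certainly 7 ∣ 7, but 15 ∤ 7.

(⇐) This fails: take r = 60. Both 15 ∣ 60 and 4 ∣ 60, yet 60 is not a multiple of 7 (since 60 = 8·7 + 4), so 7 ∤ 60.

Neither direction holds.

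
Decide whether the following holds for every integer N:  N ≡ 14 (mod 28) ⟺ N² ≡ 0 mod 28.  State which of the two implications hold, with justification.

Not equivalent: only (⇒) holds.

(⟸) This fails: take N = 0. Then 0² = 0 ≡ 0 (mod 28), yet 0 ≡ 0 (mod 28), not 14.

(⟹) Suppose N ≡ 14 (mod 28). Write N = 28j + 14. Then (28j + 14)² = 784j² + 784j + 196 = 28(28j² + 28j + 7) + 0, so N² ≡ 0 (mod 28).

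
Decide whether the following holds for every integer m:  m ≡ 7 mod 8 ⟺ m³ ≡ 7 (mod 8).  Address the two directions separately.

Forward direction. Suppose m ≡ 7 mod 8. Write m = 8j + 7. Then (8j + 7)³ = 512j³ + 1344j² + 1176j + 343 = 8(64j³ + 168j² + 147j + 42) + 7, so m³ ≡ 7 (mod 8).

Converse. Suppose m³ ≡ 7 (mod 8). The only residue r in {0, …, 7} with r³ ≡ 7 (mod 8) is r = 7, so m ≡ 7 (mod 8).

Both implications hold.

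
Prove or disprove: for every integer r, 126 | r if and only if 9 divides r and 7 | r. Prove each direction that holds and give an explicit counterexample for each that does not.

[⇒] If 126 ∣ r, write r = 126q. Since 126 = 14·9, r = 9·(14q), so 9 ∣ r; and since 126 = 18·7, r = 7·(18q), so 7 ∣ r.

[⇐] This fails: take r = 63. Both 9 ∣ 63 and 7 ∣ 63, yet 63 is not a multiple of 126 (since 63 = 0·126 + 63), so 126 ∤ 63.

Only the forward direction holds.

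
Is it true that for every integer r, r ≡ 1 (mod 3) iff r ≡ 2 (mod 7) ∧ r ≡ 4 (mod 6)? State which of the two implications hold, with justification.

Not equivalent: only (⇐) holds.

(⇒) This fails: r = 1 gives 1 ≡ 1 (mod 3) but 1 ≡ 1 (mod 7), so the conjunction on the right does not hold.

(⇐) Conversely, if r ≡ 2 (mod 7) and r ≡ 4 (mod 6), then by the Chinese remainder theorem r ≡ 16 (mod 42). Since 16 ≡ 1 (mod 3) and 3 ∣ 42, we get r ≡ 1 (mod 3).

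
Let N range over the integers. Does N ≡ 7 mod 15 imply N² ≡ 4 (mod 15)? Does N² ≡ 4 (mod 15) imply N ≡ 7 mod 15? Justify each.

[⇒] Suppose N ≡ 7 mod 15. Write N = 15j + 7. Then (15j + 7)² = 225j² + 210j + 49 = 15(15j² + 14j + 3) + 4, so N² ≡ 4 (mod 15).

[⇐] This fails: take N = 2. Then 2² = 4 ≡ 4 (mod 15), yet 2 ≡ 2 (mod 15), not 7.

Only the forward direction holds.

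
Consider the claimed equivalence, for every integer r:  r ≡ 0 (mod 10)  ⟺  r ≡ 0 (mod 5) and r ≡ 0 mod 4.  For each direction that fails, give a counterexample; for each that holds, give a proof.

Not equivalent: only (⇐) holds.

(⟸) If r ≡ 0 (mod 5) and r ≡ 0 (mod 4), then by the Chinese remainder theorem r ≡ 0 (mod 20). Since 0 ≡ 0 (mod 10) and 10 ∣ 20, we get r ≡ 0 (mod 10).

(⟹) This fails: r = 10 gives 10 ≡ 0 (mod 10) but 10 ≡ 2 (mod 4), so the conjunction on the right does not hold.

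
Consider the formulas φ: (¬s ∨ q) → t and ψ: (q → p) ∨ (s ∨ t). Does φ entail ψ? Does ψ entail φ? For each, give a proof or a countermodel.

Not equivalent: only (⇒) holds.

(⇒) Assume the antecedent. If t is true, (q → p) ∨ (s ∨ t) reduces to true regardless of the other variables. If t is false, the antecedent forces (t = F, p = F, s = T, q = F) or (t = F, p = T, s = T, q = F), and (q → p) ∨ (s ∨ t) holds there. Either way (q → p) ∨ (s ∨ t) holds.

(⇐) This fails. Under t = F, p = F, s = F, q = F, the left side is false but the right side is true.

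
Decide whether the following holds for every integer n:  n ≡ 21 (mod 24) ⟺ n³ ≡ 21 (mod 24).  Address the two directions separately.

Both directions hold.

(←) Suppose n³ ≡ 21 (mod 24). The only residue r in {0, …, 23} with r³ ≡ 21 (mod 24) is r = 21, so n ≡ 21 (mod 24).

(→) Suppose n ≡ 21 (mod 24). Write n = 24j + 21. Then (24j + 21)³ = 13824j³ + 36288j² + 31752j + 9261 = 24(576j³ + 1512j² + 1323j + 385) + 21, so n³ ≡ 21 (mod 24).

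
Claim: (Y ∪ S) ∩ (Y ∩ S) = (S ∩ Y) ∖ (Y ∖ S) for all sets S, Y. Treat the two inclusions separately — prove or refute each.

(⊆) Let x ∈ (Y ∪ S) ∩ (Y ∩ S). Then x ∈ S ∩ Y, from which x ∈ (S ∩ Y) ∖ (Y ∖ S).

(⊇) Let x ∈ (S ∩ Y) ∖ (Y ∖ S). Then x ∈ S ∩ Y, from which x ∈ (Y ∪ S) ∩ (Y ∩ S).

The two sets are equal.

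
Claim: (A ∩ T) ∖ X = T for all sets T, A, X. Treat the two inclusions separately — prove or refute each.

The sets are not equal: only the forward inclusion holds.

(⟹) Let x ∈ (A ∩ T) ∖ X. Then x ∈ T ∩ A and x ∉ X, from which x ∈ T.

(⟸) This inclusion fails. Take T = {1}, A = ∅, X = ∅; then 1 ∈ T but 1 ∉ (A ∩ T) ∖ X.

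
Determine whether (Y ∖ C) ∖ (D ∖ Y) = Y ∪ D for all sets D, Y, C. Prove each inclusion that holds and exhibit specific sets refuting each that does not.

Only the forward inclusion holds.

(⟹) Let x ∈ (Y ∖ C) ∖ (D ∖ Y). Then either x ∈ Y and x ∉ D, C; or x ∈ D ∩ Y and x ∉ C. In each case x ∈ Y ∪ D, so (Y ∖ C) ∖ (D ∖ Y) ⊆ Y ∪ D.

(⟸) This inclusion fails. Take D = {1}, Y = ∅, C = ∅; then 1 ∈ Y ∪ D but 1 ∉ (Y ∖ C) ∖ (D ∖ Y).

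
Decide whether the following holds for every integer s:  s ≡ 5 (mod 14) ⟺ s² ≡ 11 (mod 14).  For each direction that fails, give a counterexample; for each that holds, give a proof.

Not equivalent: only (⇒) holds.

Forward direction. Suppose s ≡ 5 (mod 14). Write s = 14j + 5. Then (14j + 5)² = 196j² + 140j + 25 = 14(14j² + 10j + 1) + 11, so s² ≡ 11 (mod 14).

Converse. This fails: take s = 9. Then 9² = 81 ≡ 11 (mod 14), yet 9 ≡ 9 (mod 14), not 5.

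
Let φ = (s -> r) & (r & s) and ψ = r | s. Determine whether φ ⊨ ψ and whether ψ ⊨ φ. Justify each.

Only the forward direction holds.

[⇒] Assume the antecedent. If s is true, r | s reduces to true regardless of the other variables. If s is false, the antecedent cannot hold. Either way r | s holds.

[⇐] This fails. Under s = T, r = F, the left side is false but the right side is true.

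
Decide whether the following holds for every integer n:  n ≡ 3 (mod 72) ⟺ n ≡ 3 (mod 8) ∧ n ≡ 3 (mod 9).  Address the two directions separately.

Both directions hold; the statement is true.

[⇒] Suppose n ≡ 3 (mod 72); write n = 72j + 3. Since 8 ∣ 72, reducing mod 8 gives n ≡ 3 (mod 8); since 9 ∣ 72, reducing mod 9 gives n ≡ 3 (mod 9).

[⇐] Conversely, if n ≡ 3 (mod 8) and n ≡ 3 (mod 9), then by the Chinese remainder theorem n ≡ 3 (mod 72). This is exactly n ≡ 3 (mod 72).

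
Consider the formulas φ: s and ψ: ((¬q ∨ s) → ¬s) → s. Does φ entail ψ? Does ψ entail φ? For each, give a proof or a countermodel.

Equivalent; both directions hold.

(→) Assume the antecedent. If q is true, the antecedent forces (q = T, s = T), and ((¬q ∨ s) → ¬s) → s holds there. If q is false, the antecedent forces (q = F, s = T), and ((¬q ∨ s) → ¬s) → s holds there. Either way ((¬q ∨ s) → ¬s) → s holds.

(←) Assume the antecedent. If q is true, the antecedent forces (q = T, s = T), and s holds there. If q is false, the antecedent forces (q = F, s = T), and s holds there. Either way s holds.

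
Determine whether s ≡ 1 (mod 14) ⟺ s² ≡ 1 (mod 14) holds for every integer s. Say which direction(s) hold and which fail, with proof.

Not equivalent: only (⇒) holds.

(⇒) Suppose s ≡ 1 (mod 14). Write s = 14j + 1. Then (14j + 1)² = 196j² + 28j + 1 = 14(14j² + 2j) + 1, so s² ≡ 1 (mod 14).

(⇐) This fails: take s = 13. Then 13² = 169 ≡ 1 (mod 14), yet 13 ≡ 13 (mod 14), not 1.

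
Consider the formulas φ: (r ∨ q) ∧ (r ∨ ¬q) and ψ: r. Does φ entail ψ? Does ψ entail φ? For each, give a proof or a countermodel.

Equivalent; both directions hold.

(⇒) Assume the antecedent. If q is true, the antecedent forces (q = T, r = T), and r holds there. If q is false, the antecedent forces (q = F, r = T), and r holds there. Either way r holds.

(⇐) Assume the antecedent. If q is true, the antecedent forces (q = T, r = T), and (r ∨ q) ∧ (r ∨ ¬q) holds there. If q is false, the antecedent forces (q = F, r = T), and (r ∨ q) ∧ (r ∨ ¬q) holds there. Either way (r ∨ q) ∧ (r ∨ ¬q) holds.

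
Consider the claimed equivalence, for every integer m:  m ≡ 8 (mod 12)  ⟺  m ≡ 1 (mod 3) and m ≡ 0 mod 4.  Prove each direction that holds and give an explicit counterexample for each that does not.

Forward direction. This fails: m = 8 gives 8 ≡ 8 (mod 12) but 8 ≡ 2 (mod 3), so the conjunction on the right does not hold.

Converse. This fails: m = 4 satisfies both congruences on the right (4 ≡ 1 mod 3 and 4 ≡ 0 mod 4) yet 4 ≡ 4 (mod 12), not 8.

Neither implication holds.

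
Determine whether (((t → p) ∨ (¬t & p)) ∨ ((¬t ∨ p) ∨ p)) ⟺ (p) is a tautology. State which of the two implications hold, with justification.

Forward direction. This fails. Under t = F, p = F, the left side is true but the right side is false.

Converse. Assume the antecedent. If t is true, the antecedent forces (t = T, p = T), and the consequent holds there. If t is false, the consequent reduces to true regardless of the other variables. Either way the consequent holds.

(⇒) fails; (⇐) holds.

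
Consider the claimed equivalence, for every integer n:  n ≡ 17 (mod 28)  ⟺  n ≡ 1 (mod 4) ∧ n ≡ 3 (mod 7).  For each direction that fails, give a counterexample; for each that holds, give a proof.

Forward direction. Suppose n ≡ 17 (mod 28); write n = 28j + 17. Since 4 ∣ 28, reducing mod 4 gives n ≡ 17 ≡ 1 (mod 4); since 7 ∣ 28, reducing mod 7 gives n ≡ 17 ≡ 3 (mod 7).

Converse. If n ≡ 1 (mod 4) and n ≡ 3 (mod 7), then by the Chinese remainder theorem n ≡ 17 (mod 28). This is exactly n ≡ 17 (mod 28).

Both implications hold.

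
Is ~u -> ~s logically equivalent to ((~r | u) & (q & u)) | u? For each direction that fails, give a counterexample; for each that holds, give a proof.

(⇒) fails; (⇐) holds.

(⇒) This fails. Under q = F, u = F, r = F, s = F, the left side is true but the right side is false.

(⇐) Assume the antecedent. If u is true, ~u -> ~s reduces to true regardless of the other variables. If u is false, the antecedent cannot hold. Either way ~u -> ~s holds.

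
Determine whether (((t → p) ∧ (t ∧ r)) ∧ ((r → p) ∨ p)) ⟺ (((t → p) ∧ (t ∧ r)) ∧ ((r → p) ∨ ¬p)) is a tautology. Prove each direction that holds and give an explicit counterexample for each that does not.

(→) Assume the antecedent. If r is true, the antecedent forces (r = T, t = T, p = T), and the consequent holds there. If r is false, the antecedent cannot hold. Either way the consequent holds.

(←) Assume the antecedent. If r is true, the antecedent forces (r = T, t = T, p = T), and the consequent holds there. If r is false, the antecedent cannot hold. Either way the consequent holds.

The biconditional holds.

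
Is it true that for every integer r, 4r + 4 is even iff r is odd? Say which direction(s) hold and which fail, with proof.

Forward direction. This fails: take r = 0. Then 4r + 4 = 4, which is even, yet r = 0 is even, not odd.

Converse. Suppose r is odd. Since 4 is even, 4r is even for every r, so 4r + 4 has the same parity as 4, which is even. Hence 4r + 4 is even.

Only the reverse direction holds.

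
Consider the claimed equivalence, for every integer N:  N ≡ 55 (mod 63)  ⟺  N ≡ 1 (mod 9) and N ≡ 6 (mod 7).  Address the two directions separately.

[⇒] Suppose N ≡ 55 (mod 63); write N = 63j + 55. Since 9 ∣ 63, reducing mod 9 gives N ≡ 55 ≡ 1 (mod 9); since 7 ∣ 63, reducing mod 7 gives N ≡ 55 ≡ 6 (mod 7).

[⇐] Conversely, if N ≡ 1 (mod 9) and N ≡ 6 (mod 7), then by the Chinese remainder theorem N ≡ 55 (mod 63). This is exactly N ≡ 55 (mod 63).

Both directions hold.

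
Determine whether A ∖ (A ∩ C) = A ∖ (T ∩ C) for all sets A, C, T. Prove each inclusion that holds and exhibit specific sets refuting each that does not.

Reverse inclusion. This inclusion fails. Take A = {1}, C = {1}, T = ∅; then 1 ∈ A ∖ (T ∩ C) but 1 ∉ A ∖ (A ∩ C).

Forward inclusion. Let x ∈ A ∖ (A ∩ C). Then either x ∈ A and x ∉ C, T; or x ∈ A ∩ T and x ∉ C. In each case x ∈ A ∖ (T ∩ C), so A ∖ (A ∩ C) ⊆ A ∖ (T ∩ C).

Only the forward inclusion holds.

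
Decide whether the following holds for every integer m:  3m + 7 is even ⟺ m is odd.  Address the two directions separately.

(⟹) Suppose 3m + 7 is even. Since 3 is odd, 3m and m have the same parity, so 3m + 7 ≡ m + 7 (mod 2). As 7 is odd, 3m + 7 is even exactly when m is odd. Thus m is odd.

(⟸) Conversely, suppose m is odd; write m = 2j + 1. Then 3m + 7 = 3·(2j + 1) + 7 = 2·3j + 10, which is even.

The biconditional holds.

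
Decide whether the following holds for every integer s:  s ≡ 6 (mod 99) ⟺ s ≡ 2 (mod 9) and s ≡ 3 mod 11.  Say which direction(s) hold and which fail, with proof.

(⇒) fails and (⇐) fails.

(⟹) This fails: s = 6 gives 6 ≡ 6 (mod 99) but 6 ≡ 6 (mod 9), so the conjunction on the right does not hold.

(⟸) This fails: s = 47 satisfies both congruences on the right (47 ≡ 2 mod 9 and 47 ≡ 3 mod 11) yet 47 ≡ 47 (mod 99), not 6.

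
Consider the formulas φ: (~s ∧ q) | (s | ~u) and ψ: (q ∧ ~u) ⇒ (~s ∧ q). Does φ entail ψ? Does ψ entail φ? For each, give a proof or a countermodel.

Both directions fail.

Forward direction. This fails. Under u = F, q = T, s = T, the left side is true but the right side is false.

Converse. This fails. Under u = T, q = F, s = F, the left side is false but the right side is true.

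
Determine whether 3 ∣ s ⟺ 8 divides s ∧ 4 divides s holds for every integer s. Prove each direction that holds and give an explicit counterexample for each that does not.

[⇒] This fails: take s = 3. Certainly 3 ∣ 3, but 8 ∤ 3.

[⇐] This fails: take s = 8. Both 8 ∣ 8 and 4 ∣ 8, yet 8 is not a multiple of 3 (since 8 = 2·3 + 2), so 3 ∤ 8.

Both directions fail.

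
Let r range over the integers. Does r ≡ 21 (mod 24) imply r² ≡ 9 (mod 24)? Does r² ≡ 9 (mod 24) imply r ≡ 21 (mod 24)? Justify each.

Only the forward direction holds.

Forward direction. Suppose r ≡ 21 (mod 24). Write r = 24j + 21. Then (24j + 21)² = 576j² + 1008j + 441 = 24(24j² + 42j + 18) + 9, so r² ≡ 9 (mod 24).

Converse. This fails: take r = 3. Then 3² = 9 ≡ 9 (mod 24), yet 3 ≡ 3 (mod 24), not 21.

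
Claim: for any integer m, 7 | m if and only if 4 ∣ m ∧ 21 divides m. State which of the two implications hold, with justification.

The forward direction fails; the converse holds.

(⟹) This fails: take m = 7. Certainly 7 ∣ 7, but 4 ∤ 7.

(⟸) Suppose 4 ∣ m and 21 ∣ m. Any common multiple of 4 and 21 is a multiple of their lcm; here gcd(4, 21) = 1, so lcm(4, 21) = 4·21 = 84, so 84 ∣ m. Since 7 ∣ 84, it follows that 7 ∣ m.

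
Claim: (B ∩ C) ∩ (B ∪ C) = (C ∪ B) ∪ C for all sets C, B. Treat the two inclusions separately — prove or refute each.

Only the forward inclusion holds.

Forward inclusion. Let x ∈ (B ∩ C) ∩ (B ∪ C). Then x ∈ C ∩ B, from which x ∈ (C ∪ B) ∪ C.

Reverse inclusion. This inclusion fails. Take C = {1}, B = ∅; then 1 ∈ (C ∪ B) ∪ C but 1 ∉ (B ∩ C) ∩ (B ∪ C).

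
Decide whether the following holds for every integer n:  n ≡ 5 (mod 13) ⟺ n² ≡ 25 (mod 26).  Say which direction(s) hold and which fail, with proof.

Forward direction. This fails: take n = 18. Then 18 ≡ 5 (mod 13), but 18² = 324 ≡ 12 (mod 26), not 25.

Converse. This fails: take n = 21. Then 21² = 441 ≡ 25 (mod 26), yet 21 ≡ 8 (mod 13), not 5.

Neither implication holds.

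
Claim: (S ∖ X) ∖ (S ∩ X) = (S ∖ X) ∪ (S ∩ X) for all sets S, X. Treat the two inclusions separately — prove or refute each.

(⊆) holds; (⊇) fails.

(⟹) Let x ∈ (S ∖ X) ∖ (S ∩ X). Then x ∈ S and x ∉ X, from which x ∈ (S ∖ X) ∪ (S ∩ X).

(⟸) This inclusion fails. Take S = {1}, X = {1}; then 1 ∈ (S ∖ X) ∪ (S ∩ X) but 1 ∉ (S ∖ X) ∖ (S ∩ X).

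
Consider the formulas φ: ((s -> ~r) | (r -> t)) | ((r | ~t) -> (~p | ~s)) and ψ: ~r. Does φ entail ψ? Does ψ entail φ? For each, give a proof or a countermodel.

The forward direction fails; the converse holds.

(→) This fails. Under t = F, r = T, s = F, p = F, the left side is true but the right side is false.

(←) Assume the antecedent. If r is true, the antecedent cannot hold. If r is false, the consequent reduces to true regardless of the other variables. Either way the consequent holds.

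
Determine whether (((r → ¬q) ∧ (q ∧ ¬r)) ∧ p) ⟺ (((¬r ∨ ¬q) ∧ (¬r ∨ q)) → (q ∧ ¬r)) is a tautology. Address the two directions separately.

Converse. This fails. Under q = T, r = F, p = F, the left side is false but the right side is true.

Forward direction. Assume the antecedent. If q is true, the consequent reduces to true regardless of the other variables. If q is false, the antecedent cannot hold. Either way the consequent holds.

The forward direction holds; the converse fails.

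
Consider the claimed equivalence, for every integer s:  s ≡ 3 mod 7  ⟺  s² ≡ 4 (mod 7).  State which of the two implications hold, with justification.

Neither direction holds.

(→) This fails: take s = 3. Then 3 ≡ 3 (mod 7), but 3² = 9 ≡ 2 (mod 7), not 4.

(←) This fails: take s = 2. Then 2² = 4 ≡ 4 (mod 7), yet 2 ≡ 2 (mod 7), not 3.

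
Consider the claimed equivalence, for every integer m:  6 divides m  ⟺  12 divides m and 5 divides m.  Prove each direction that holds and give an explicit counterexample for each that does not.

[⇒] This fails: take m = 6. Certainly 6 ∣ 6, but 12 ∤ 6.

[⇐] Suppose 12 ∣ m and 5 ∣ m. Any common multiple of 12 and 5 is a multiple of their lcm; here gcd(12, 5) = 1, so lcm(12, 5) = 12·5 = 60, so 60 ∣ m. Since 6 ∣ 60, it follows that 6 ∣ m.

Only the converse holds.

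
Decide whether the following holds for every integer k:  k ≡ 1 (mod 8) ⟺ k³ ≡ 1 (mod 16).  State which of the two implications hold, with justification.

(⇐) The residues r modulo 16 with r³ ≡ 1 (mod 16) are exactly {1}, and each is ≡ 1 (mod 8).

(⇒) This fails: take k = 9. Then 9 ≡ 1 (mod 8), but 9³ = 729 ≡ 9 (mod 16), not 1.

The forward direction fails; the converse holds.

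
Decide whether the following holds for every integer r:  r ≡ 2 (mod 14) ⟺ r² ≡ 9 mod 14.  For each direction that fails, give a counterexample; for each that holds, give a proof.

Neither implication holds.

(⟹) This fails: take r = 2. Then 2 ≡ 2 (mod 14), but 2² = 4 ≡ 4 (mod 14), not 9.

(⟸) This fails: take r = 3. Then 3² = 9 ≡ 9 (mod 14), yet 3 ≡ 3 (mod 14), not 2.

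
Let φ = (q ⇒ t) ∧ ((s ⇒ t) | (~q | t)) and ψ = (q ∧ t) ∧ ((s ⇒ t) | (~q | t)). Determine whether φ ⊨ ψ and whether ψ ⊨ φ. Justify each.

(⟹) This fails. Under t = F, s = F, q = F, the left side is true but the right side is false.

(⟸) Assume the antecedent. If t is true, (q ⇒ t) ∧ ((s ⇒ t) | (~q | t)) reduces to true regardless of the other variables. If t is false, the antecedent cannot hold. Either way (q ⇒ t) ∧ ((s ⇒ t) | (~q | t)) holds.

Only the reverse direction holds.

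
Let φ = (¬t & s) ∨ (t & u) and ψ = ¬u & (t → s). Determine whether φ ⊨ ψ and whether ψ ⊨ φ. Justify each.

Neither direction holds.

Forward direction. This fails. Under s = T, u = T, t = F, the left side is true but the right side is false.

Converse. This fails. Under s = F, u = F, t = F, the left side is false but the right side is true.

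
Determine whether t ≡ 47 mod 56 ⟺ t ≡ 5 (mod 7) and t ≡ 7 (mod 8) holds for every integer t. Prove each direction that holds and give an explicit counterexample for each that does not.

The biconditional holds.

(⇐) If t ≡ 5 (mod 7) and t ≡ 7 (mod 8), then by the Chinese remainder theorem t ≡ 47 (mod 56). This is exactly t ≡ 47 (mod 56).

(⇒) Suppose t ≡ 47 (mod 56); write t = 56j + 47. Since 7 ∣ 56, reducing mod 7 gives t ≡ 47 ≡ 5 (mod 7); since 8 ∣ 56, reducing mod 8 gives t ≡ 47 ≡ 7 (mod 8).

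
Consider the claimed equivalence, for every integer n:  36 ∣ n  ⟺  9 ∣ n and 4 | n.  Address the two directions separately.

[⇒] If 36 ∣ n, write n = 36q. Since 36 = 4·9, n = 9·(4q), so 9 ∣ n; and since 36 = 9·4, n = 4·(9q), so 4 ∣ n.

[⇐] Suppose 9 ∣ n and 4 ∣ n. Any common multiple of 9 and 4 is a multiple of their lcm; here gcd(9, 4) = 1, so lcm(9, 4) = 9·4 = 36, so 36 ∣ n.

Both directions hold.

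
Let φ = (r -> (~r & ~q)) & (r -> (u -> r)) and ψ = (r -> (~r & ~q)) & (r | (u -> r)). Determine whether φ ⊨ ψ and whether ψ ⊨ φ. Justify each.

(⇒) fails; (⇐) holds.

(⇒) This fails. Under r = F, q = F, u = T, the left side is true but the right side is false.

(⇐) Assume the antecedent. If r is true, the antecedent cannot hold. If r is false, the consequent reduces to true regardless of the other variables. Either way the consequent holds.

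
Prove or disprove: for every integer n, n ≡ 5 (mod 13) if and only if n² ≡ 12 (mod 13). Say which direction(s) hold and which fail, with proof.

The forward direction holds; the converse fails.

[⇒] Suppose n ≡ 5 (mod 13). Write n = 13j + 5. Then (13j + 5)² = 169j² + 130j + 25 = 13(13j² + 10j + 1) + 12, so n² ≡ 12 (mod 13).

[⇐] This fails: take n = 8. Then 8² = 64 ≡ 12 (mod 13), yet 8 ≡ 8 (mod 13), not 5.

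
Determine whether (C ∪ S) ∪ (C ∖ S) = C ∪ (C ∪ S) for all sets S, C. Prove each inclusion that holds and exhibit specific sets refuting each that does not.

Both inclusions hold; the sets are equal.

(⟹) Let x ∈ (C ∪ S) ∪ (C ∖ S). Then either x ∈ S and x ∉ C; or x ∈ C and x ∉ S; or x ∈ S ∩ C. In each case x ∈ C ∪ (C ∪ S), so (C ∪ S) ∪ (C ∖ S) ⊆ C ∪ (C ∪ S).

(⟸) Let x ∈ C ∪ (C ∪ S). Then either x ∈ S and x ∉ C; or x ∈ C and x ∉ S; or x ∈ S ∩ C. In each case x ∈ (C ∪ S) ∪ (C ∖ S), so C ∪ (C ∪ S) ⊆ (C ∪ S) ∪ (C ∖ S).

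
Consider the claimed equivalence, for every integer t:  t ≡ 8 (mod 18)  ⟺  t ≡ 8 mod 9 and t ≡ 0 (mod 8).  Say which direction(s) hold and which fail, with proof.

Not equivalent: only (⇐) holds.

(⇒) This fails: t = 26 gives 26 ≡ 8 (mod 18) but 26 ≡ 2 (mod 8), so the conjunction on the right does not hold.

(⇐) Conversely, if t ≡ 8 (mod 9) and t ≡ 0 (mod 8), then by the Chinese remainder theorem t ≡ 8 (mod 72). Since 8 ≡ 8 (mod 18) and 18 ∣ 72, we get t ≡ 8 (mod 18).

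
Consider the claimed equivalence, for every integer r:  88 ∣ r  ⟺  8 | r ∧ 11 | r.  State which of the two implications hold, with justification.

Both directions hold.

[⇒] If 88 ∣ r, write r = 88q. Since 88 = 11·8, r = 8·(11q), so 8 ∣ r; and since 88 = 8·11, r = 11·(8q), so 11 ∣ r.

[⇐] Suppose 8 ∣ r and 11 ∣ r. Any common multiple of 8 and 11 is a multiple of their lcm; here gcd(8, 11) = 1, so lcm(8, 11) = 8·11 = 88, so 88 ∣ r.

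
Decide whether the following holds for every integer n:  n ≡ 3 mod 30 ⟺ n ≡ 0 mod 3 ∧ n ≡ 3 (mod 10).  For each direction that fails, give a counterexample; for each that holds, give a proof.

Forward direction. Suppose n ≡ 3 (mod 30); write n = 30j + 3. Since 3 ∣ 30, reducing mod 3 gives n ≡ 3 ≡ 0 (mod 3); since 10 ∣ 30, reducing mod 10 gives n ≡ 3 (mod 10).

Converse. If n ≡ 0 (mod 3) and n ≡ 3 (mod 10), then by the Chinese remainder theorem n ≡ 3 (mod 30). This is exactly n ≡ 3 (mod 30).

The biconditional holds.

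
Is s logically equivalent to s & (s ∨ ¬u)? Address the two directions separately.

[⇒] Assume the antecedent. If u is true, the antecedent forces (u = T, s = T), and s & (s ∨ ¬u) holds there. If u is false, the antecedent forces (u = F, s = T), and s & (s ∨ ¬u) holds there. Either way s & (s ∨ ¬u) holds.

[⇐] Assume the antecedent. If u is true, the antecedent forces (u = T, s = T), and s holds there. If u is false, the antecedent forces (u = F, s = T), and s holds there. Either way s holds.

Both implications hold.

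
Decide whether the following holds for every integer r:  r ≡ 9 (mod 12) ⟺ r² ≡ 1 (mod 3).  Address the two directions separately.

Both directions fail.

(→) This fails: take r = 9. Then 9 ≡ 9 (mod 12), but 9² = 81 ≡ 0 (mod 3), not 1.

(←) This fails: take r = 1. Then 1² = 1 ≡ 1 (mod 3), yet 1 ≡ 1 (mod 12), not 9.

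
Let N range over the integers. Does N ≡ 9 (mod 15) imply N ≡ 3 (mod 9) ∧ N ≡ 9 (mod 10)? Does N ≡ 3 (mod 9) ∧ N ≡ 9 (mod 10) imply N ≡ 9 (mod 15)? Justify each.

The forward direction fails; the converse holds.

Forward direction. This fails: N = 69 gives 69 ≡ 9 (mod 15) but 69 ≡ 6 (mod 9), so the conjunction on the right does not hold.

Converse. If N ≡ 3 (mod 9) and N ≡ 9 (mod 10), then by the Chinese remainder theorem N ≡ 39 (mod 90). Since 39 ≡ 9 (mod 15) and 15 ∣ 90, we get N ≡ 9 (mod 15).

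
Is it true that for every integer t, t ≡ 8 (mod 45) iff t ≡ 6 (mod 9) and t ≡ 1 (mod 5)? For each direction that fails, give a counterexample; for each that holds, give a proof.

[⇒] This fails: t = 8 gives 8 ≡ 8 (mod 45) but 8 ≡ 8 (mod 9), so the conjunction on the right does not hold.

[⇐] This fails: t = 6 satisfies both congruences on the right (6 ≡ 6 mod 9 and 6 ≡ 1 mod 5) yet 6 ≡ 6 (mod 45), not 8.

Both directions fail.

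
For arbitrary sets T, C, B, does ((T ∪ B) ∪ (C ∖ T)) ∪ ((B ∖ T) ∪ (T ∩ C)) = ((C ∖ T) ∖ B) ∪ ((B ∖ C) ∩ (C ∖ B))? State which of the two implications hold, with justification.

(⟹) This inclusion fails. Take T = {1}, C = ∅, B = ∅; then 1 ∈ ((T ∪ B) ∪ (C ∖ T)) ∪ ((B ∖ T) ∪ (T ∩ C)) but 1 ∉ ((C ∖ T) ∖ B) ∪ ((B ∖ C) ∩ (C ∖ B)).

(⟸) Let x ∈ ((C ∖ T) ∖ B) ∪ ((B ∖ C) ∩ (C ∖ B)). Then x ∈ C and x ∉ T, B, from which x ∈ ((T ∪ B) ∪ (C ∖ T)) ∪ ((B ∖ T) ∪ (T ∩ C)).

The sets are not equal: only the reverse inclusion holds.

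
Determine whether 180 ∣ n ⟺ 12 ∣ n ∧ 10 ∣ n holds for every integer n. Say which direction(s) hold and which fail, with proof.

Not equivalent: only (⇒) holds.

Forward direction. If 180 ∣ n, write n = 180q. Since 180 = 15·12, n = 12·(15q), so 12 ∣ n; and since 180 = 18·10, n = 10·(18q), so 10 ∣ n.

Converse. This fails: take n = 60. Both 12 ∣ 60 and 10 ∣ 60, yet 60 is not a multiple of 180 (since 60 = 0·180 + 60), so 180 ∤ 60.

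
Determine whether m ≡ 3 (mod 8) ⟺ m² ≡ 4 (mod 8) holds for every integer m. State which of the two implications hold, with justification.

Neither direction holds.

[⇒] This fails: take m = 3. Then 3 ≡ 3 (mod 8), but 3² = 9 ≡ 1 (mod 8), not 4.

[⇐] This fails: take m = 2. Then 2² = 4 ≡ 4 (mod 8), yet 2 ≡ 2 (mod 8), not 3.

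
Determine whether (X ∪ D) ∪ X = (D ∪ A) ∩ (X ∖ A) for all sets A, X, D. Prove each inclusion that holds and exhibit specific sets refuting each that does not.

Forward inclusion. This inclusion fails. Take A = ∅, X = {1}, D = ∅; then 1 ∈ (X ∪ D) ∪ X but 1 ∉ (D ∪ A) ∩ (X ∖ A).

Reverse inclusion. Let x ∈ (D ∪ A) ∩ (X ∖ A). Then x ∈ X ∩ D and x ∉ A, from which x ∈ (X ∪ D) ∪ X.

(⊆) fails; (⊇) holds.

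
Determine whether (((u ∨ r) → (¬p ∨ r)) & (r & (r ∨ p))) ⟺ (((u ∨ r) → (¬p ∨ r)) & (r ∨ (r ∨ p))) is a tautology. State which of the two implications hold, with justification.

Only the forward direction holds.

[⇒] Assume the antecedent. If u is true, the antecedent forces (u = T, p = F, r = T) or (u = T, p = T, r = T), and the consequent holds there. If u is false, the antecedent forces (u = F, p = F, r = T) or (u = F, p = T, r = T), and the consequent holds there. Either way the consequent holds.

[⇐] This fails. Under u = F, p = T, r = F, the left side is false but the right side is true.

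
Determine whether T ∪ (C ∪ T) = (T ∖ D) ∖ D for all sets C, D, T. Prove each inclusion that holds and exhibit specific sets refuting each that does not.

(⊆) fails; (⊇) holds.

(⊆) This inclusion fails. Take C = {1}, D = ∅, T = ∅; then 1 ∈ T ∪ (C ∪ T) but 1 ∉ (T ∖ D) ∖ D.

(⊇) Let x ∈ (T ∖ D) ∖ D. Then either x ∈ T and x ∉ C, D; or x ∈ C ∩ T and x ∉ D. In each case x ∈ T ∪ (C ∪ T), so (T ∖ D) ∖ D ⊆ T ∪ (C ∪ T).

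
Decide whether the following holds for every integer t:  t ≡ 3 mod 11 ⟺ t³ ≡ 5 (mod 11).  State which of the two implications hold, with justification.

Both directions hold.

Converse. For the converse, argue contrapositively. If t ≢ 3 (mod 11), then t is congruent to one of 0, 1, 2, 4, 5, 6, 7, 8, 9, 10 modulo 11, and these give t³ ≡ 0, 1, 8, 9, 4, 7, 2, 6, 3, 10 respectively — never 5.

Forward direction. Suppose t ≡ 3 mod 11. Write t = 11j + 3. Then (11j + 3)³ = 1331j³ + 1089j² + 297j + 27 = 11(121j³ + 99j² + 27j + 2) + 5, so t³ ≡ 5 (mod 11).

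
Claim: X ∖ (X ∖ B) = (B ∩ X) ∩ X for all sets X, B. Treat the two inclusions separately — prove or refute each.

The two sets are equal.

(⟹) Let x ∈ X ∖ (X ∖ B). Then x ∈ X ∩ B, from which x ∈ (B ∩ X) ∩ X.

(⟸) Let x ∈ (B ∩ X) ∩ X. Then x ∈ X ∩ B, from which x ∈ X ∖ (X ∖ B).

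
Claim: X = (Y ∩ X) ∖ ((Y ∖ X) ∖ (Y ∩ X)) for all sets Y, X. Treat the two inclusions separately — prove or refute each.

(⊇) Let x ∈ (Y ∩ X) ∖ ((Y ∖ X) ∖ (Y ∩ X)). Then x ∈ Y ∩ X, from which x ∈ X.

(⊆) This inclusion fails. Take Y = ∅, X = {1}; then 1 ∈ X but 1 ∉ (Y ∩ X) ∖ ((Y ∖ X) ∖ (Y ∩ X)).

Only the reverse inclusion holds.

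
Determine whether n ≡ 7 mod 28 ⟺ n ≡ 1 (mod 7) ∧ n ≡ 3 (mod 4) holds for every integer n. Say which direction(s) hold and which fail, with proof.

Both directions fail.

[⇒] This fails: n = 7 gives 7 ≡ 7 (mod 28) but 7 ≡ 0 (mod 7), so the conjunction on the right does not hold.

[⇐] This fails: n = 15 satisfies both congruences on the right (15 ≡ 1 mod 7 and 15 ≡ 3 mod 4) yet 15 ≡ 15 (mod 28), not 7.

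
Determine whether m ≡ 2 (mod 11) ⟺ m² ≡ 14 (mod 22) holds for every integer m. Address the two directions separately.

Neither direction holds.

(⇒) This fails: take m = 2. Then 2 ≡ 2 (mod 11), but 2² = 4 ≡ 4 (mod 22), not 14.

(⇐) This fails: take m = 6. Then 6² = 36 ≡ 14 (mod 22), yet 6 ≡ 6 (mod 11), not 2.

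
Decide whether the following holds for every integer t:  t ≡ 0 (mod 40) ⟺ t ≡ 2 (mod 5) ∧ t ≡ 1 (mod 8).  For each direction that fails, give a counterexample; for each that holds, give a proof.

Neither implication holds.

(⟹) This fails: t = 0 gives 0 ≡ 0 (mod 40) but 0 ≡ 0 (mod 5), so the conjunction on the right does not hold.

(⟸) This fails: t = 17 satisfies both congruences on the right (17 ≡ 2 mod 5 and 17 ≡ 1 mod 8) yet 17 ≡ 17 (mod 40), not 0.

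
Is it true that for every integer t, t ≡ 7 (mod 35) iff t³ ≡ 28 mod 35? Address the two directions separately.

Both directions hold; the statement is true.

(→) Suppose t ≡ 7 (mod 35). Write t = 35j + 7. Then (35j + 7)³ = 42875j³ + 25725j² + 5145j + 343 = 35(1225j³ + 735j² + 147j + 9) + 28, so t³ ≡ 28 (mod 35).

(←) Conversely, suppose t³ ≡ 28 (mod 35). The only residue r in {0, …, 34} with r³ ≡ 28 (mod 35) is r = 7, so t ≡ 7 (mod 35).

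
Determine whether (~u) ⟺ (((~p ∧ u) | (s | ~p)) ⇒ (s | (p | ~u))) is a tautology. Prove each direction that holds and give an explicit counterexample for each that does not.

(→) Assume the antecedent. If s is true, the consequent reduces to true regardless of the other variables. If s is false, the antecedent forces (s = F, p = F, u = F) or (s = F, p = T, u = F), and the consequent holds there. Either way the consequent holds.

(←) This fails. Under s = T, p = F, u = T, the left side is false but the right side is true.

Not equivalent: only (⇒) holds.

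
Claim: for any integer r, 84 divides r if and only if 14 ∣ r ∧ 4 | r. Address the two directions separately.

(⇒) holds; (⇐) fails.

(→) If 84 ∣ r, write r = 84q. Since 84 = 6·14, r = 14·(6q), so 14 ∣ r; and since 84 = 21·4, r = 4·(21q), so 4 ∣ r.

(←) This fails: take r = 28. Both 14 ∣ 28 and 4 ∣ 28, yet 28 is not a multiple of 84 (since 28 = 0·84 + 28), so 84 ∤ 28.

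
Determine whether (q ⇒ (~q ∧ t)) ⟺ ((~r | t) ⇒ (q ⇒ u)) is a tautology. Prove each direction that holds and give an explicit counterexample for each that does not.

Only the forward direction holds.

Forward direction. Assume the antecedent. If q is true, the antecedent cannot hold. If q is false, (~r | t) ⇒ (q ⇒ u) reduces to true regardless of the other variables. Either way (~r | t) ⇒ (q ⇒ u) holds.

Converse. This fails. Under t = F, u = T, q = T, r = F, the left side is false but the right side is true.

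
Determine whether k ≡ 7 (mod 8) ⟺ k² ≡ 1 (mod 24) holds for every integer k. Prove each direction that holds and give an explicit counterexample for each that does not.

(→) This fails: take k = 15. Then 15 ≡ 7 (mod 8), but 15² = 225 ≡ 9 (mod 24), not 1.

(←) This fails: take k = 1. Then 1² = 1 ≡ 1 (mod 24), yet 1 ≡ 1 (mod 8), not 7.

Neither implication holds.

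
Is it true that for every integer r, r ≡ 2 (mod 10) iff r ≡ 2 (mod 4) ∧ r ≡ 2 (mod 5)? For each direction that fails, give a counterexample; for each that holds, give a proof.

Not equivalent: only (⇐) holds.

[⇒] This fails: r = 12 gives 12 ≡ 2 (mod 10) but 12 ≡ 0 (mod 4), so the conjunction on the right does not hold.

[⇐] Conversely, if r ≡ 2 (mod 4) and r ≡ 2 (mod 5), then by the Chinese remainder theorem r ≡ 2 (mod 20). Since 2 ≡ 2 (mod 10) and 10 ∣ 20, we get r ≡ 2 (mod 10).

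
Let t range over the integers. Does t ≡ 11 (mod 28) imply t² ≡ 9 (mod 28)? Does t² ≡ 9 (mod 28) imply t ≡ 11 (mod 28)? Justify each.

The forward direction holds; the converse fails.

[⇒] Suppose t ≡ 11 (mod 28). Write t = 28j + 11. Then (28j + 11)² = 784j² + 616j + 121 = 28(28j² + 22j + 4) + 9, so t² ≡ 9 (mod 28).

[⇐] This fails: take t = 3. Then 3² = 9 ≡ 9 (mod 28), yet 3 ≡ 3 (mod 28), not 11.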